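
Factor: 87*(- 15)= - 3^2*5^1*29^1 = - 1305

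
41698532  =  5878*7094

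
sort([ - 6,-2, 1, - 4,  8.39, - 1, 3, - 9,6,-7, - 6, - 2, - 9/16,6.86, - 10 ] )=[  -  10, - 9, - 7 , - 6, - 6, - 4, - 2,  -  2, - 1, - 9/16, 1,3, 6,6.86 , 8.39 ]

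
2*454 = 908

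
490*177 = 86730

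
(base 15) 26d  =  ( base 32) h9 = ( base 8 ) 1051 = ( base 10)553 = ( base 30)id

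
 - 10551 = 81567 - 92118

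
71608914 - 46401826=25207088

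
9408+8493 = 17901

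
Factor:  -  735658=  -  2^1*7^1*11^1* 17^1 * 281^1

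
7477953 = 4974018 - -2503935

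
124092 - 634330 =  - 510238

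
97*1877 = 182069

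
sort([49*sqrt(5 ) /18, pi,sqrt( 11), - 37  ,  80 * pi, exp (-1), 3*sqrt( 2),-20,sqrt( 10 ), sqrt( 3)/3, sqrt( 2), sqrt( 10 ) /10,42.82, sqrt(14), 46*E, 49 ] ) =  [ - 37,  -  20, sqrt( 10) /10, exp( - 1), sqrt( 3) /3, sqrt( 2 ), pi,  sqrt ( 10 ), sqrt(11),  sqrt(14 ),3*sqrt(2 ), 49 * sqrt(5)/18, 42.82 , 49, 46*E, 80*pi] 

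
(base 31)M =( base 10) 22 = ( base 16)16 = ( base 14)18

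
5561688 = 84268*66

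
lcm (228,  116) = 6612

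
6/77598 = 1/12933  =  0.00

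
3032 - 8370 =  - 5338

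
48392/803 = 48392/803  =  60.26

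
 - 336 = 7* ( - 48 )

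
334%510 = 334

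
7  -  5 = 2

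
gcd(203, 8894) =1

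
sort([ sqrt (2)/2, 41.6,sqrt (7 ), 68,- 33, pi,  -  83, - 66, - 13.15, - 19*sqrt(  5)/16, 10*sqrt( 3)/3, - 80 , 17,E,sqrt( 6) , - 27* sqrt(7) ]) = [ - 83,- 80 ,-27*sqrt( 7), - 66, - 33, - 13.15,-19*sqrt( 5)/16 , sqrt( 2 ) /2, sqrt( 6 ),sqrt( 7 ),E,pi,10*sqrt( 3) /3,17,41.6,68 ] 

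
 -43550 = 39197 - 82747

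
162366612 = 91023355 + 71343257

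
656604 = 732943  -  76339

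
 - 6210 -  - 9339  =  3129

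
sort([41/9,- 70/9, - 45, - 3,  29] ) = [ - 45 ,  -  70/9, - 3,41/9, 29]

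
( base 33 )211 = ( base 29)2I8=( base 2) 100010100100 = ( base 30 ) 2dm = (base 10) 2212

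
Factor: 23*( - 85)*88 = - 2^3*5^1 * 11^1*17^1*23^1 = - 172040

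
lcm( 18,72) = 72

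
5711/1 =5711 = 5711.00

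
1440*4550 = 6552000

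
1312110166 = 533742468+778367698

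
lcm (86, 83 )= 7138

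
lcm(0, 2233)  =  0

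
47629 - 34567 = 13062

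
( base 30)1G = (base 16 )2E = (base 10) 46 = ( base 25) 1L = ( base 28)1i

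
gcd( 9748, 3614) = 2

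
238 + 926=1164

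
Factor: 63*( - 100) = - 6300 = - 2^2*3^2 *5^2 * 7^1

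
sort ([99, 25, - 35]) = [ - 35, 25,99]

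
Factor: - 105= - 3^1*5^1 * 7^1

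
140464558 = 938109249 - 797644691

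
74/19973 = 74/19973 = 0.00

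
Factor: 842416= 2^4*37^1*1423^1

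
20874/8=10437/4 = 2609.25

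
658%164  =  2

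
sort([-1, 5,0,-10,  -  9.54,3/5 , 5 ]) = [ - 10, - 9.54, - 1,0,3/5, 5, 5]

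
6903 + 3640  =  10543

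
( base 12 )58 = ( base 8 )104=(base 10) 68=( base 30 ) 28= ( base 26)2G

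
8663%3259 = 2145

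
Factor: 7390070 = 2^1*5^1*17^1*29^1*1499^1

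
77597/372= 77597/372 = 208.59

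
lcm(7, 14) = 14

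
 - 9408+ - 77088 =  - 86496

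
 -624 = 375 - 999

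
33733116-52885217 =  - 19152101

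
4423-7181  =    -  2758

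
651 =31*21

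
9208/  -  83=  - 111 + 5/83=- 110.94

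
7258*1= 7258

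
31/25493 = 31/25493 = 0.00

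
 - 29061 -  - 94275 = 65214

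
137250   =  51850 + 85400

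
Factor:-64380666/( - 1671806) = 3^1*7^1*17^1*37^1*769^( - 1 )*1087^( - 1 )*2437^1=32190333/835903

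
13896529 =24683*563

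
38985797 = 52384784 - 13398987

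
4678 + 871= 5549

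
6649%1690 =1579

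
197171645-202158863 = - 4987218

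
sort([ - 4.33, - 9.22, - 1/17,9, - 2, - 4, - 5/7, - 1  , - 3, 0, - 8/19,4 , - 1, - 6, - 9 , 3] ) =[-9.22, - 9, - 6, - 4.33, - 4, - 3, - 2, - 1,- 1, - 5/7,-8/19, - 1/17,0,3,4, 9 ] 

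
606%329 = 277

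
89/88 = 1 + 1/88  =  1.01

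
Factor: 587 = 587^1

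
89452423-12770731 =76681692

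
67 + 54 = 121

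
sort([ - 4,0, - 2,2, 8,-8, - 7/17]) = [ - 8, - 4,-2, - 7/17,0,2,  8] 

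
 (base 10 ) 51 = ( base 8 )63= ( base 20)2B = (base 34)1H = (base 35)1G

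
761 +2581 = 3342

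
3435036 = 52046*66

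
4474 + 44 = 4518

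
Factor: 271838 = 2^1*7^1*19417^1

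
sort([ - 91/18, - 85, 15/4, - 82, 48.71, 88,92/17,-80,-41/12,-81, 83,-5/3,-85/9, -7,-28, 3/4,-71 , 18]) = [-85,  -  82, - 81, - 80,-71,-28, - 85/9,-7,-91/18, -41/12,-5/3, 3/4,15/4, 92/17 , 18,48.71 , 83,88 ] 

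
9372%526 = 430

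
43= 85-42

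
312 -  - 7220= 7532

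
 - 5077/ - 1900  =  2 +1277/1900 = 2.67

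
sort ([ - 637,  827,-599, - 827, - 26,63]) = [ - 827, - 637, - 599, - 26, 63, 827] 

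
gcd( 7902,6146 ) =878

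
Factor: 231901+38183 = 2^2*3^1 * 71^1 * 317^1 = 270084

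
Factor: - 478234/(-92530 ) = 5^( - 1)*19^(- 1 )*491^1 = 491/95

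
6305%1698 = 1211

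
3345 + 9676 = 13021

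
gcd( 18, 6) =6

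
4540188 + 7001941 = 11542129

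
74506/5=14901 + 1/5 = 14901.20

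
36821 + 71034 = 107855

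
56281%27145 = 1991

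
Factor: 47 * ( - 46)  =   - 2^1*  23^1*47^1 = - 2162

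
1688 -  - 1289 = 2977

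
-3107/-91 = 34 + 1/7 = 34.14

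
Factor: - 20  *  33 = -660= - 2^2*3^1 * 5^1*11^1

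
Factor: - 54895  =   - 5^1*10979^1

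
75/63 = 25/21 =1.19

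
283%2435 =283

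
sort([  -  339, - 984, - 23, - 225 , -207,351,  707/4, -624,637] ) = [ -984, - 624, - 339, -225,-207, - 23,707/4,351,637] 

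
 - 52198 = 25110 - 77308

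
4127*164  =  676828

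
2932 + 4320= 7252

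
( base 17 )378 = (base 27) 19M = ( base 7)2620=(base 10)994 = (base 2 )1111100010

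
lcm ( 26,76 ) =988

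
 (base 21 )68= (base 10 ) 134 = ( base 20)6E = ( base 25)59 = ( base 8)206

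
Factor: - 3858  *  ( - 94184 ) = 363361872 = 2^4*3^1 * 61^1*193^1* 643^1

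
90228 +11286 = 101514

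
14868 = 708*21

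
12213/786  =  15  +  141/262 =15.54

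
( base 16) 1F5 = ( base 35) EB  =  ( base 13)2c7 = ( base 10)501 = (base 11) 416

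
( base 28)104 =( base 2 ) 1100010100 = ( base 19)239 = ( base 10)788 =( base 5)11123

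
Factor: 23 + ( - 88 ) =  - 5^1*13^1 =-  65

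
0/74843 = 0 = 0.00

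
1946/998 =1  +  474/499 =1.95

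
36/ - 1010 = -18/505 = - 0.04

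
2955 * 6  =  17730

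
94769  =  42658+52111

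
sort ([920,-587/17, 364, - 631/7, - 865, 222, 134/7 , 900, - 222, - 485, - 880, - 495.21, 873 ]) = [- 880, - 865, - 495.21, - 485, - 222, - 631/7  ,  -  587/17, 134/7, 222,  364,873,900, 920 ] 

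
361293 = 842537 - 481244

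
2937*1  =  2937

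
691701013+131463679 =823164692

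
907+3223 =4130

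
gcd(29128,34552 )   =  8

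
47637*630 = 30011310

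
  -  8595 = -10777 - -2182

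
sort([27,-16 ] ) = [ - 16,27]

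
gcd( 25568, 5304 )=136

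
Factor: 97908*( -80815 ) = -7912435020 = - 2^2 * 3^1*5^1*7^1*41^1  *199^1*2309^1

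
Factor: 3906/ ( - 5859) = - 2/3 = - 2^1*3^(- 1)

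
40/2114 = 20/1057 = 0.02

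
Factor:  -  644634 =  - 2^1*3^2*59^1*607^1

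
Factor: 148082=2^1*11^1*53^1*127^1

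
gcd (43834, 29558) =2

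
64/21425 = 64/21425 = 0.00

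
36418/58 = 627  +  26/29 = 627.90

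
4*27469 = 109876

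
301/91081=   301/91081=0.00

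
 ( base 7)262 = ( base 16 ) 8E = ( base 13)AC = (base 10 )142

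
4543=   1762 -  - 2781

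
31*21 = 651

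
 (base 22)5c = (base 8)172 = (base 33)3n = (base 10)122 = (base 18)6E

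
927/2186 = 927/2186= 0.42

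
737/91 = 737/91= 8.10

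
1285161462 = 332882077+952279385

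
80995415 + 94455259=175450674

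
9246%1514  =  162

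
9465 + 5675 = 15140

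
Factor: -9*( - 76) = 2^2*3^2*19^1= 684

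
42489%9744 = 3513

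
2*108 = 216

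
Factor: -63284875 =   -  5^3*59^1*8581^1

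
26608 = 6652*4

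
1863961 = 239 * 7799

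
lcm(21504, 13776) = 881664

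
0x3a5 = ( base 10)933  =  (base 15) 423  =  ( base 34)rf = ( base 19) 2B2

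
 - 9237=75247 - 84484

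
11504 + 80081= 91585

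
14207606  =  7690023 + 6517583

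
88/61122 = 44/30561= 0.00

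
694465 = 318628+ 375837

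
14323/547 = 14323/547=26.18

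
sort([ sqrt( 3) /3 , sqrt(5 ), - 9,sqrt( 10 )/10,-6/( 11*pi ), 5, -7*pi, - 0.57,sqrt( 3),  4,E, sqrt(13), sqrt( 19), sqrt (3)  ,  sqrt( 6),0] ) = [ - 7*pi, - 9, - 0.57,-6/( 11*pi ),0 , sqrt(10)/10, sqrt ( 3)/3,sqrt( 3 ),  sqrt(3),sqrt( 5),sqrt(6 ),E, sqrt( 13 ),4 , sqrt( 19) , 5]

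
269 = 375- 106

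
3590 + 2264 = 5854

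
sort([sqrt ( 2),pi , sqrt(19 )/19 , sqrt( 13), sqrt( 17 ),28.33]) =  [ sqrt(19 ) /19 , sqrt( 2 ) , pi,sqrt( 13),  sqrt( 17) , 28.33] 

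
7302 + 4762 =12064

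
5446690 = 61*89290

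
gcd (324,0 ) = 324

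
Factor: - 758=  - 2^1*379^1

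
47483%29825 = 17658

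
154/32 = 4 + 13/16 = 4.81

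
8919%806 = 53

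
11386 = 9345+2041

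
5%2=1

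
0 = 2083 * 0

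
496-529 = - 33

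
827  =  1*827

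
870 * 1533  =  1333710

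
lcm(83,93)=7719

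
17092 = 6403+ 10689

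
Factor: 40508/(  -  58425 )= - 2^2*3^( - 1)* 5^ (-2)*13^1 = -52/75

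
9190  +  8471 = 17661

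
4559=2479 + 2080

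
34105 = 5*6821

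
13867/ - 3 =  - 13867/3 = -4622.33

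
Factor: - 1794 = - 2^1*3^1*13^1 * 23^1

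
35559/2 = 17779 + 1/2  =  17779.50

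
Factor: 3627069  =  3^1*17^1*71119^1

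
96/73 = 1 + 23/73 = 1.32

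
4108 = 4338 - 230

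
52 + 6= 58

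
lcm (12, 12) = 12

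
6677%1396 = 1093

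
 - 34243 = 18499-52742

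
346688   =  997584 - 650896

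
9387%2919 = 630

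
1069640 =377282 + 692358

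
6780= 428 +6352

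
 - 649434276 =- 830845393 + 181411117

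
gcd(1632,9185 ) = 1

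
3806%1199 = 209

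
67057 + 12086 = 79143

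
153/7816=153/7816 = 0.02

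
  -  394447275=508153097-902600372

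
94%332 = 94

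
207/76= 2  +  55/76 = 2.72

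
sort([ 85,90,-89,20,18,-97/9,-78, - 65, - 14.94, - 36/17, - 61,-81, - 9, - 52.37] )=[-89, - 81, - 78, - 65,-61, - 52.37, - 14.94, - 97/9, - 9,-36/17,18,  20,85, 90]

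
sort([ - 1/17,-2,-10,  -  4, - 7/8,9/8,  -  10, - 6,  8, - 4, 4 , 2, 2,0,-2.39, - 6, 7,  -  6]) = [ - 10,  -  10, -6 , - 6, - 6,  -  4,-4, - 2.39,  -  2,  -  7/8, - 1/17 , 0,9/8, 2, 2,  4,7, 8]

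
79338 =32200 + 47138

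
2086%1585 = 501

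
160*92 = 14720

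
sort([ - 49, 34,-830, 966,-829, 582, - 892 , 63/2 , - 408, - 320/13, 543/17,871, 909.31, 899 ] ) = [ - 892 , - 830,- 829, - 408 , - 49 , - 320/13, 63/2, 543/17, 34,  582, 871,  899,909.31, 966 ] 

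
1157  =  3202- 2045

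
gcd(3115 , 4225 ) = 5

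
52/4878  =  26/2439 =0.01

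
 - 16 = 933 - 949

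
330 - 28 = 302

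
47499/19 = 2499 + 18/19 = 2499.95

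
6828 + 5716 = 12544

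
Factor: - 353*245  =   - 5^1 * 7^2 * 353^1 = - 86485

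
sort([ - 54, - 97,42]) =[ - 97, - 54, 42 ]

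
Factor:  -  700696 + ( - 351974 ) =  - 1052670 = - 2^1*3^1 * 5^1 * 35089^1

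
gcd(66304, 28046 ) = 74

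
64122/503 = 64122/503 = 127.48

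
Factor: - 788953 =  - 11^1 * 17^1*4219^1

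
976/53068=244/13267 = 0.02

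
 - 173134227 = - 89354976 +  - 83779251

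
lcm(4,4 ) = 4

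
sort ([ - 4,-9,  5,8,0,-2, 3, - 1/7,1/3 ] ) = [ - 9,-4, - 2,  -  1/7,0,1/3, 3,5,8 ]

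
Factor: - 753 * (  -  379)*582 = 166095234 = 2^1*3^2*97^1*251^1*379^1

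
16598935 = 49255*337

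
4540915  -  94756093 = -90215178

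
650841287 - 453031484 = 197809803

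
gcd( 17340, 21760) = 340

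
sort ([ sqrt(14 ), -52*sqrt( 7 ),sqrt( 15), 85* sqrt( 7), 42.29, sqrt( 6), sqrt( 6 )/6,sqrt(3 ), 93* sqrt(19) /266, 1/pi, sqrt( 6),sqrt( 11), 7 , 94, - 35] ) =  [-52*sqrt (7 ),  -  35, 1/pi, sqrt (6) /6 , 93*sqrt( 19)/266,sqrt(3),  sqrt( 6), sqrt(6),sqrt( 11), sqrt( 14),sqrt(15 ),7,  42.29, 94,  85 * sqrt( 7) ]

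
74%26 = 22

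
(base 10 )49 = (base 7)100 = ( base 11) 45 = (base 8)61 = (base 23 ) 23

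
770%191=6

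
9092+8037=17129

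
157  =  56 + 101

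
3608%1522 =564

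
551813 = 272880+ 278933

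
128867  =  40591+88276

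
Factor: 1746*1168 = 2039328 =2^5*3^2*73^1*97^1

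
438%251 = 187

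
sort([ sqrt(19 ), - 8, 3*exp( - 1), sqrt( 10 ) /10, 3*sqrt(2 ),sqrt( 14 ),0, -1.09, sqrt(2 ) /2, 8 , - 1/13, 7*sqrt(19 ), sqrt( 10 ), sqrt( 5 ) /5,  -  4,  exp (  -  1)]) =[ - 8, - 4,  -  1.09,-1/13, 0 , sqrt(10 )/10, exp( - 1), sqrt(5 ) /5, sqrt(2 )/2,3*exp(  -  1 ),sqrt(10 ), sqrt( 14 ), 3*sqrt(2), sqrt (19 ),  8, 7*sqrt(19 )]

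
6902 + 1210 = 8112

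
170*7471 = 1270070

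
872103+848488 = 1720591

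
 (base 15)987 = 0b100001101000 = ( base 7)6163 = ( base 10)2152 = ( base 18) 6ba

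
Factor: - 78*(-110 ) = 2^2*3^1 * 5^1*11^1  *13^1 = 8580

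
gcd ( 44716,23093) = 7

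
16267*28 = 455476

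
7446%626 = 560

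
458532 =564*813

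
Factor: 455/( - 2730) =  - 1/6 = -2^( - 1)*3^(- 1 ) 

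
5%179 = 5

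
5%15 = 5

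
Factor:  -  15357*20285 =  - 3^1 * 5^1*4057^1*5119^1 = -311516745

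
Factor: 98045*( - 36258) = -2^1*3^1*5^1 * 6043^1*19609^1 = - 3554915610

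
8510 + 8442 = 16952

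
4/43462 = 2/21731= 0.00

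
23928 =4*5982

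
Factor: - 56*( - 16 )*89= 2^7*7^1*89^1= 79744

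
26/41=26/41  =  0.63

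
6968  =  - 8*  (-871)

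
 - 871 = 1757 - 2628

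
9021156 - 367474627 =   -  358453471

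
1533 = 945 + 588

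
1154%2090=1154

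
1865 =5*373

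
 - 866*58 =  - 50228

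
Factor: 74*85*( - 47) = - 2^1*5^1*17^1*37^1*47^1 = -295630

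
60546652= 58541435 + 2005217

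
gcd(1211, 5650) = 1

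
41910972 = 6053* 6924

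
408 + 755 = 1163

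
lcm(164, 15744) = 15744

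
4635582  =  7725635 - 3090053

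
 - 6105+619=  - 5486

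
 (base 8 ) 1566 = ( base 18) 2d4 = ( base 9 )1184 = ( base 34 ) q2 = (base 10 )886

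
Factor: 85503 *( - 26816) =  - 2292848448 = - 2^6* 3^1*11^1*419^1*2591^1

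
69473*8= 555784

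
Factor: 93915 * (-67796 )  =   - 6367061340 = -2^2*3^2*5^1*17^1*997^1*2087^1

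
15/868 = 15/868=0.02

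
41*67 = 2747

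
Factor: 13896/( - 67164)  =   - 2^1*3^1*29^( - 1 ) = -6/29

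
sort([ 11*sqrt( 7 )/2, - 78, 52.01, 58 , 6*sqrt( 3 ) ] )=[ - 78 , 6*sqrt( 3 ), 11*sqrt(7)/2, 52.01, 58] 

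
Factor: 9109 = 9109^1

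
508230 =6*84705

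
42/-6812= - 1+3385/3406 = -  0.01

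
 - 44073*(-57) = 2512161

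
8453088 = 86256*98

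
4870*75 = 365250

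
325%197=128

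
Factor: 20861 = 23^1*907^1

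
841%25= 16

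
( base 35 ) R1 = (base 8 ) 1662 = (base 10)946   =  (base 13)57a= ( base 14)4B8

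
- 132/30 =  -22/5 = -4.40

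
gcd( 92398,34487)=1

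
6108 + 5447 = 11555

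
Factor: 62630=2^1*5^1 * 6263^1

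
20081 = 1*20081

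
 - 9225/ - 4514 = 2 + 197/4514 = 2.04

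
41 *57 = 2337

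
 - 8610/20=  - 431 + 1/2 = - 430.50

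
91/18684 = 91/18684 = 0.00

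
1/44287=1/44287 =0.00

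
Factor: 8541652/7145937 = 2^2 * 3^(-2)*7^1*53^ ( - 1) * 71^ ( - 1)*211^ ( - 1 )*257^1*1187^1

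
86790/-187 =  - 7890/17 = - 464.12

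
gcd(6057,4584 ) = 3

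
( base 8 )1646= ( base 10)934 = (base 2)1110100110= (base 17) 33g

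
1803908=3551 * 508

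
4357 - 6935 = -2578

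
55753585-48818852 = 6934733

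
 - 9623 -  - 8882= - 741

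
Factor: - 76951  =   - 7^1*10993^1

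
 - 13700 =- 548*25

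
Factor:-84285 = - 3^2*5^1 * 1873^1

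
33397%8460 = 8017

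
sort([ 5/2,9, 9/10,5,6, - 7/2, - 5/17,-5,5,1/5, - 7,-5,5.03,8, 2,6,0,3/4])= [ - 7 ,  -  5 , - 5, - 7/2, - 5/17,0,1/5,3/4,9/10,2,5/2,5,5, 5.03,6 , 6,  8,9]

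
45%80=45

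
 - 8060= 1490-9550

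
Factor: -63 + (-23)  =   - 86 = - 2^1*43^1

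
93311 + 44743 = 138054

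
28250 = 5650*5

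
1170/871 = 1+23/67= 1.34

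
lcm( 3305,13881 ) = 69405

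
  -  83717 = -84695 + 978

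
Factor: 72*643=2^3*3^2* 643^1 = 46296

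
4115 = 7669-3554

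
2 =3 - 1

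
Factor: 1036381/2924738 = 2^ ( - 1 )*73^1*79^( - 1)*107^( - 1 ) * 173^( - 1 ) * 14197^1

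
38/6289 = 2/331 = 0.01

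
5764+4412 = 10176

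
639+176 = 815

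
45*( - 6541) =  - 294345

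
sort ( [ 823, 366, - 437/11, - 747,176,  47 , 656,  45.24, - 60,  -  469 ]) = [  -  747,  -  469, - 60, - 437/11,45.24,47,176,366,656, 823]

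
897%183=165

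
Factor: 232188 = 2^2*3^1*11^1*  1759^1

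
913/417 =913/417 =2.19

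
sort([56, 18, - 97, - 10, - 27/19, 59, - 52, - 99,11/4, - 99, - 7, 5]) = [ -99, - 99, - 97, - 52, - 10, - 7  , - 27/19,11/4,5,18, 56, 59]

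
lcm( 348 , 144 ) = 4176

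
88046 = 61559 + 26487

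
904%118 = 78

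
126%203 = 126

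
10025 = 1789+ 8236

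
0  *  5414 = 0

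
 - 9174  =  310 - 9484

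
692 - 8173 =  - 7481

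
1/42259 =1/42259=0.00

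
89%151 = 89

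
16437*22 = 361614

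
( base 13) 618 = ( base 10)1035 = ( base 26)1dl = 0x40b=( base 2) 10000001011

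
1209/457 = 1209/457= 2.65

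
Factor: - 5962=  - 2^1 * 11^1*271^1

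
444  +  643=1087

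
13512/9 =1501 + 1/3 =1501.33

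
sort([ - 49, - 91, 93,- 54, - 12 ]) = [-91, - 54, - 49, -12,93 ]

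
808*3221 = 2602568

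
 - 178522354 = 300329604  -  478851958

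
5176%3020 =2156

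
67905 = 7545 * 9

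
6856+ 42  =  6898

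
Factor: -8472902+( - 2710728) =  - 11183630  =  - 2^1*5^1*1118363^1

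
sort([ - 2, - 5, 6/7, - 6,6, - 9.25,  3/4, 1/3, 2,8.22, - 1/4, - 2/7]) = [ - 9.25, - 6, -5, - 2, - 2/7, - 1/4, 1/3,3/4, 6/7, 2  ,  6,8.22]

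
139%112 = 27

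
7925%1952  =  117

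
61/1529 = 61/1529 = 0.04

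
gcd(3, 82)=1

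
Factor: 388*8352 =2^7*3^2*29^1*97^1= 3240576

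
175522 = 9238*19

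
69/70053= 23/23351 = 0.00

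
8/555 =8/555 = 0.01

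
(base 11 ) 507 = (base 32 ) j4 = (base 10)612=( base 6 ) 2500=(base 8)1144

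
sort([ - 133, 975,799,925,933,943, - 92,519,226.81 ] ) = [ - 133, - 92, 226.81, 519,799,925,933, 943,975]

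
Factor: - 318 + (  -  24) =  - 342 = - 2^1*3^2*19^1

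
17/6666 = 17/6666 = 0.00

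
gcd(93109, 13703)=1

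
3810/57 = 1270/19 = 66.84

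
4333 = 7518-3185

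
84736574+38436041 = 123172615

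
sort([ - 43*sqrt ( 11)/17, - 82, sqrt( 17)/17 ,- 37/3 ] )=[ - 82, - 37/3, - 43*sqrt( 11)/17,sqrt( 17) /17] 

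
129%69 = 60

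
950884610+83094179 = 1033978789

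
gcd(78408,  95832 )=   8712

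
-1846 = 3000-4846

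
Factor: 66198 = 2^1 * 3^1*11^1*17^1*59^1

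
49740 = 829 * 60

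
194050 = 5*38810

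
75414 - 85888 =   -  10474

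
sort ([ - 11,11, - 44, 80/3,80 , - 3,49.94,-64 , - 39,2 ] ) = [ - 64, - 44,  -  39, - 11 , - 3 , 2 , 11, 80/3 , 49.94 , 80]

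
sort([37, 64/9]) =[ 64/9,37] 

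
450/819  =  50/91 = 0.55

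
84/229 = 84/229 = 0.37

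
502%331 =171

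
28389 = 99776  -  71387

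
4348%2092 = 164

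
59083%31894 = 27189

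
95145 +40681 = 135826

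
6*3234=19404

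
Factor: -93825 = - 3^3*5^2*139^1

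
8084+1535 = 9619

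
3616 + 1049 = 4665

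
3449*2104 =7256696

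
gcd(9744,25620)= 84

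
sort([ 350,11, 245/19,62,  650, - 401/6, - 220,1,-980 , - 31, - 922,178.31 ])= [-980, - 922, - 220 ,-401/6, - 31, 1, 11, 245/19,62,178.31,  350, 650] 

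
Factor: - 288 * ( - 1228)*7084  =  2^9*3^2*7^1*11^1*23^1*307^1 = 2505355776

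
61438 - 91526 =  - 30088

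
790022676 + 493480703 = 1283503379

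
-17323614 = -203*85338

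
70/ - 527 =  - 70/527  =  - 0.13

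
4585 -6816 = -2231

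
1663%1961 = 1663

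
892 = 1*892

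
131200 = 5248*25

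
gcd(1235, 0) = 1235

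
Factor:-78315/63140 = -2^( - 2)*3^1*7^( - 1 )*11^( - 1 )*23^1*41^( - 1)* 227^1 = -  15663/12628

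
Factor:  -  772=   -  2^2*193^1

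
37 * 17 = 629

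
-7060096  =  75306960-82367056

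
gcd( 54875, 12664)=1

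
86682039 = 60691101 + 25990938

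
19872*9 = 178848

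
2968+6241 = 9209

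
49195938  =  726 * 67763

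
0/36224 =0= 0.00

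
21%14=7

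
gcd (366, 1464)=366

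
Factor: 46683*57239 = 3^3*7^2*13^2 * 17^1*19^1*37^1 = 2672088237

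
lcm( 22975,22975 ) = 22975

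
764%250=14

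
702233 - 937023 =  - 234790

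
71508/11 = 6500 + 8/11 = 6500.73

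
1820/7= 260 = 260.00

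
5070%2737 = 2333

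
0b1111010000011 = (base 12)462B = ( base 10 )7811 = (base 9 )11638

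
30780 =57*540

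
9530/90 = 953/9 = 105.89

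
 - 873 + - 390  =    -  1263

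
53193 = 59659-6466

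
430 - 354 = 76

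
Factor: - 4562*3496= - 2^4 * 19^1 * 23^1*2281^1=- 15948752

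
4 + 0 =4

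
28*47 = 1316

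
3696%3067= 629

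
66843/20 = 3342  +  3/20 = 3342.15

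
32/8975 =32/8975  =  0.00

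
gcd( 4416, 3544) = 8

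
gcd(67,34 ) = 1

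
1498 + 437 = 1935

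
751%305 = 141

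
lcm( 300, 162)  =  8100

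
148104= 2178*68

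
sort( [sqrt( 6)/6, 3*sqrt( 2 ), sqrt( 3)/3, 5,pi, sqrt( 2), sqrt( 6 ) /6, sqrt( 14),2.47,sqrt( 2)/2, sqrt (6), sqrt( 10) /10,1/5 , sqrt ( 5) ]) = [ 1/5,  sqrt(10)/10,sqrt( 6 ) /6,sqrt( 6)/6,sqrt(3)/3, sqrt(2 )/2,sqrt( 2 ),sqrt ( 5), sqrt( 6), 2.47, pi, sqrt( 14), 3*sqrt( 2) , 5 ] 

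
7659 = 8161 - 502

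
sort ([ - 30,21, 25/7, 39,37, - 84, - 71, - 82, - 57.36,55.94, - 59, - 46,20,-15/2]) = [-84, - 82,-71, - 59, - 57.36, -46, - 30, - 15/2, 25/7,20, 21, 37,39,55.94]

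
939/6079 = 939/6079 = 0.15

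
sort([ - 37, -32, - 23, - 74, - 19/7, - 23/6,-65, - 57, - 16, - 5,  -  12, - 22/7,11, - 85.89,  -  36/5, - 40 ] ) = [- 85.89, - 74, - 65,  -  57,- 40, - 37, - 32,- 23, - 16,-12,  -  36/5,  -  5, - 23/6,-22/7, - 19/7,  11 ]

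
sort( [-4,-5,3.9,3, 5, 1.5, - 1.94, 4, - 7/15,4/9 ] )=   [ - 5, - 4, - 1.94, - 7/15,4/9,1.5, 3, 3.9, 4, 5] 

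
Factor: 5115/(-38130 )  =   - 11/82=-2^( - 1 )*11^1*41^( - 1)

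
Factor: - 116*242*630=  - 2^4 * 3^2*5^1*7^1 * 11^2* 29^1 = - 17685360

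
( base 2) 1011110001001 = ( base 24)AB1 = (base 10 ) 6025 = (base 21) ddj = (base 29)74M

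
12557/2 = 12557/2 = 6278.50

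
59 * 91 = 5369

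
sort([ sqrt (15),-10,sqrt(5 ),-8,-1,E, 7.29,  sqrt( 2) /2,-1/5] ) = [ - 10,-8,-1, - 1/5,sqrt(2 )/2, sqrt(5 ),  E,sqrt( 15 ),  7.29 ] 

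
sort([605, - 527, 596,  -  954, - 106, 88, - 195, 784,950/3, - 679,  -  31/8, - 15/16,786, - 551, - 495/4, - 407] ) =[ - 954 ,  -  679, - 551, - 527, - 407, - 195 , - 495/4,-106, - 31/8, - 15/16 , 88 , 950/3,596, 605 , 784,786] 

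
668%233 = 202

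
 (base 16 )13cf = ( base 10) 5071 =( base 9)6854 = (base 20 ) cdb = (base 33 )4LM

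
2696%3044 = 2696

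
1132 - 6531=-5399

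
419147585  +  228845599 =647993184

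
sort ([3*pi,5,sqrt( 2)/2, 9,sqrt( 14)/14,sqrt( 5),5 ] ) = [sqrt( 14 )/14,  sqrt (2 )/2,sqrt( 5),5, 5,9,3 *pi]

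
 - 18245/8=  - 18245/8 = - 2280.62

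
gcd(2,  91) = 1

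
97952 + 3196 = 101148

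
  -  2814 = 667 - 3481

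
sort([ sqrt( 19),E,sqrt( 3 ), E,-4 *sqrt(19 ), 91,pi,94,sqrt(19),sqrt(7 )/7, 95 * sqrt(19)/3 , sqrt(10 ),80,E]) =[-4*sqrt( 19), sqrt(7)/7, sqrt( 3),E, E, E,pi,sqrt( 10),sqrt(19 ),sqrt(19),80,  91,94,95*sqrt ( 19) /3 ]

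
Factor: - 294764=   -  2^2*59^1*1249^1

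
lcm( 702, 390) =3510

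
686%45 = 11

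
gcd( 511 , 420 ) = 7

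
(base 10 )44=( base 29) 1F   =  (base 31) 1d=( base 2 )101100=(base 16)2C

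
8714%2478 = 1280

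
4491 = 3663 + 828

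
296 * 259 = 76664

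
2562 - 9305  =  - 6743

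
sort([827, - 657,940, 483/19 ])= [-657 , 483/19, 827, 940]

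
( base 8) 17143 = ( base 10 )7779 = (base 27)ai3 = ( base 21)HD9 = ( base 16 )1e63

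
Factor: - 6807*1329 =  - 9046503 = - 3^2*443^1*2269^1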